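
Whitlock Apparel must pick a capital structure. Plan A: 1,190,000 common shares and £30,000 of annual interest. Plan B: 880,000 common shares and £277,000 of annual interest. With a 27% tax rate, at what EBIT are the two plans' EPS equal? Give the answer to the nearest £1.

£978,161

At indifference, (EBIT − 30,000)(1 − t)/1,190,000 = (EBIT − 277,000)(1 − t)/880,000.
The (1 − t) factor cancels: (EBIT − 30,000) × 880,000 = (EBIT − 277,000) × 1,190,000.
Solving, EBIT = (277,000·1,190,000 − 30,000·880,000) / (1,190,000 − 880,000) = 303,230,000,000 / 310,000 = 978,161.29.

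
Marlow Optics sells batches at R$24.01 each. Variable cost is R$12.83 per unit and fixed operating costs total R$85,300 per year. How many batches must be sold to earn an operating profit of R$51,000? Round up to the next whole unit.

Unit CM = price − variable cost = R$24.01 − R$12.83 = R$11.18.
Required volume = (fixed costs + target profit) ÷ CM = (R$85,300 + R$51,000) ÷ R$11.18 = 12,191.41, so 12,192 batches.

12,192 batches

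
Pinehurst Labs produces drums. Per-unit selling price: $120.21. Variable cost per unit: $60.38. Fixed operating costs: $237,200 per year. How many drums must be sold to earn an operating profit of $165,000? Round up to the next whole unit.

Unit CM = price − variable cost = $120.21 − $60.38 = $59.83.
Units = (FC + target) / CM = ($237,200 + $165,000) / $59.83 = 6,722.38, so 6,723 drums.

6,723 drums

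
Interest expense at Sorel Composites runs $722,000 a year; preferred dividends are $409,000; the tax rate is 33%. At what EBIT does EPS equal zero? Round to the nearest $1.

$1,332,448

Grossing the preferred dividend up to pre-tax terms: $409,000 / (1 − 0.33) = $610,447.76.
EPS = 0 when EBIT covers interest plus the pre-tax preferred burden: $722,000 + $610,447.76 = $1,332,447.76.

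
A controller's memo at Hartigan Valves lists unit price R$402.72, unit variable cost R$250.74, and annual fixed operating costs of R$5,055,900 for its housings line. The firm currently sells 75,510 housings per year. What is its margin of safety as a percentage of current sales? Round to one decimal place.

55.9%

Contribution margin per unit = R$402.72 − R$250.74 = R$151.98. Break-even units = R$5,055,900 ÷ R$151.98 = 33,266.88; break-even revenue = 33,266.88 × R$402.72 = R$13,397,236.79.
Actual sales revenue = 75,510 × R$402.72 = R$30,409,387.20.
Margin of safety = (R$30,409,387.20 − R$13,397,236.79) ÷ R$30,409,387.20 = 55.9%.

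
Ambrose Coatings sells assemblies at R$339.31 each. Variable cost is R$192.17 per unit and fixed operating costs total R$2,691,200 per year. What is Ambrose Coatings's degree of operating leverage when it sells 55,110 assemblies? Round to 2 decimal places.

Total contribution margin = 55,110 × R$147.14 = R$8,108,885.40.
Subtracting fixed costs: EBIT = R$8,108,885.40 − R$2,691,200 = R$5,417,685.40.
Degree of operating leverage = R$8,108,885.40 / R$5,417,685.40 = 1.4967.

1.50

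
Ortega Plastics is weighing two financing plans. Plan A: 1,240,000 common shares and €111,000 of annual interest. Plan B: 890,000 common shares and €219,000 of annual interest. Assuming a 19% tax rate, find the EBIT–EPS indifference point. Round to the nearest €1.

Set EPS_A = EPS_B: (EBIT − €111,000)(1 − 0.19) ÷ 1,240,000 = (EBIT − €219,000)(1 − 0.19) ÷ 890,000.
Cancelling (1 − t) and cross-multiplying: 890,000·(EBIT − 111,000) = 1,240,000·(EBIT − 219,000).
EBIT × (1,240,000 − 890,000) = 219,000 × 1,240,000 − 111,000 × 890,000 = 172,770,000,000, so EBIT = 172,770,000,000 ÷ 350,000 = 493,628.57.

€493,629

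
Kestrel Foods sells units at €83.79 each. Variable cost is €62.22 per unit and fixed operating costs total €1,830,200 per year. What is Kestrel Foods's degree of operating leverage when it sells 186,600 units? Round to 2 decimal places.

1.83

Contribution at this volume is 186,600 × €21.57 = €4,024,962.00.
Operating income = contribution − fixed costs = €4,024,962.00 − €1,830,200 = €2,194,762.00.
So DOL = total CM / EBIT = €4,024,962.00 / €2,194,762.00 = 1.8339.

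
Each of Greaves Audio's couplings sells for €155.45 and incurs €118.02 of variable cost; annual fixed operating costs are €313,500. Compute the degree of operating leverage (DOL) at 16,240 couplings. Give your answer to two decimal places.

2.07

Total contribution margin = 16,240 × €37.43 = €607,863.20.
Subtracting fixed costs: EBIT = €607,863.20 − €313,500 = €294,363.20.
Degree of operating leverage = €607,863.20 / €294,363.20 = 2.0650.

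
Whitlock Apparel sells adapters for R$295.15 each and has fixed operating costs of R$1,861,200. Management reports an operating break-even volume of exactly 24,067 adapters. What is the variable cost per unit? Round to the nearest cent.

Contribution per unit must be FC / Q = R$1,861,200 / 24,067 = R$77.3341.
Hence VC = price − CM = R$295.15 − R$77.3341 = R$217.82.

R$217.82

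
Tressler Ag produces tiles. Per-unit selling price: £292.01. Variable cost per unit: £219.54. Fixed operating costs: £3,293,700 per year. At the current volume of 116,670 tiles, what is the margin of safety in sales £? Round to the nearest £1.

£20,797,200

Unit CM = price − variable cost = £292.01 − £219.54 = £72.47. Break-even units = £3,293,700 ÷ £72.47 = 45,449.15; break-even revenue = 45,449.15 × £292.01 = £13,271,606.69.
Current sales = 116,670 × £292.01 = £34,068,806.70.
Margin of safety = £34,068,806.70 − £13,271,606.69 = £20,797,200.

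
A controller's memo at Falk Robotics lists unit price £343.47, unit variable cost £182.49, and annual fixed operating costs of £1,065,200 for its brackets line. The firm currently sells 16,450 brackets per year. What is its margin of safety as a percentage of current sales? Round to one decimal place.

59.8%

Contribution margin per unit = £343.47 − £182.49 = £160.98. Break-even units = £1,065,200 ÷ £160.98 = 6,616.97; break-even revenue = 6,616.97 × £343.47 = £2,272,731.05.
Current sales = 16,450 × £343.47 = £5,650,081.50.
Margin of safety = (£5,650,081.50 − £2,272,731.05) ÷ £5,650,081.50 = 59.8%.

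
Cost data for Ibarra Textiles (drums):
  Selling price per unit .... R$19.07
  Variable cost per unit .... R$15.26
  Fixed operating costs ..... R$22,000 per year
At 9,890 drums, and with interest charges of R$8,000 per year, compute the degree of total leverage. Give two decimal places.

4.91

At 9,890 units, contribution = 9,890 × R$3.81 = R$37,680.90.
Operating income = contribution − fixed costs = R$37,680.90 − R$22,000 = R$15,680.90. Interest = R$8,000.00, so EBIT − I = R$7,680.90.
Degree of total leverage = total CM / (EBIT − interest) = R$37,680.90 / R$7,680.90 = 4.9058.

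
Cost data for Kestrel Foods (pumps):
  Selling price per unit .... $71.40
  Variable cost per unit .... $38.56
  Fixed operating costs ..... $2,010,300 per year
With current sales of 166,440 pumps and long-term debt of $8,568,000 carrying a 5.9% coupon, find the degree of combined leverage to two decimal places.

Contribution at this volume is 166,440 × $32.84 = $5,465,889.60.
Subtracting fixed costs: EBIT = $5,465,889.60 − $2,010,300 = $3,455,589.60. Interest = $505,512.00, so EBIT − I = $2,950,077.60.
DCL = contribution ÷ (EBIT − I) = $5,465,889.60 ÷ $2,950,077.60 = 1.8528.

1.85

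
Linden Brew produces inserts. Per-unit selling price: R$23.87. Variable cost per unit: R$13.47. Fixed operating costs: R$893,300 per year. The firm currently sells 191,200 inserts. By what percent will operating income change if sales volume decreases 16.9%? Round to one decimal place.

-30.7%

At 191,200 units, contribution = 191,200 × R$10.40 = R$1,988,480.00.
Subtracting fixed costs: EBIT = R$1,988,480.00 − R$893,300 = R$1,095,180.00.
Degree of operating leverage = R$1,988,480.00 / R$1,095,180.00 = 1.8157.
%ΔEBIT = DOL × %ΔSales = 1.8157 × -16.9% = -30.7%.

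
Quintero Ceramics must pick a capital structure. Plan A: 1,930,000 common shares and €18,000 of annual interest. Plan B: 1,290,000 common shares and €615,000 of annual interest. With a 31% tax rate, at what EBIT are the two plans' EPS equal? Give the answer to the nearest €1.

€1,818,328

Set EPS_A = EPS_B: (EBIT − €18,000)(1 − 0.31) ÷ 1,930,000 = (EBIT − €615,000)(1 − 0.31) ÷ 1,290,000.
The (1 − t) factor cancels: (EBIT − 18,000) × 1,290,000 = (EBIT − 615,000) × 1,930,000.
EBIT × (1,930,000 − 1,290,000) = 615,000 × 1,930,000 − 18,000 × 1,290,000 = 1,163,730,000,000, so EBIT = 1,163,730,000,000 ÷ 640,000 = 1,818,328.12.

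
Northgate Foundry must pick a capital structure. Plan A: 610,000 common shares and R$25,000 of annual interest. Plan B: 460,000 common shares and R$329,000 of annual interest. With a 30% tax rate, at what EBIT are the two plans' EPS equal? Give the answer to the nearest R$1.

R$1,261,267

Set EPS_A = EPS_B: (EBIT − R$25,000)(1 − 0.30) ÷ 610,000 = (EBIT − R$329,000)(1 − 0.30) ÷ 460,000.
Cancelling (1 − t) and cross-multiplying: 460,000·(EBIT − 25,000) = 610,000·(EBIT − 329,000).
EBIT × (610,000 − 460,000) = 329,000 × 610,000 − 25,000 × 460,000 = 189,190,000,000, so EBIT = 189,190,000,000 ÷ 150,000 = 1,261,266.67.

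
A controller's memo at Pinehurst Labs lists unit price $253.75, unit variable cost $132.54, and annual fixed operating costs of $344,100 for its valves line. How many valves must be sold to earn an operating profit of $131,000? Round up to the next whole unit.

Contribution margin per unit = $253.75 − $132.54 = $121.21.
Need Q such that Q × $121.21 − $344,100 = $131,000, i.e. Q = $475,100 / $121.21 = 3,919.64 → 3,920.

3,920 valves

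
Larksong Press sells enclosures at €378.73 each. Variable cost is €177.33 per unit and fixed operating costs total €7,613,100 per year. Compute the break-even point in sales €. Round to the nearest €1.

€14,316,332

Contribution margin per unit = €378.73 − €177.33 = €201.40, a CM ratio of €201.40 ÷ €378.73 = 0.5318.
Break-even sales = FC ÷ CM ratio = €7,613,100 × €378.73 / €201.40 = €14,316,332.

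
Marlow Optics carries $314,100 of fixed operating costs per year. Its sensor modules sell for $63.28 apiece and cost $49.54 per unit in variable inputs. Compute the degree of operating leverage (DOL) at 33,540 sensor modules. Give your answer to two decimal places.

Contribution at this volume is 33,540 × $13.74 = $460,839.60.
EBIT = $460,839.60 − $314,100 = $146,739.60.
So DOL = total CM / EBIT = $460,839.60 / $146,739.60 = 3.1405.

3.14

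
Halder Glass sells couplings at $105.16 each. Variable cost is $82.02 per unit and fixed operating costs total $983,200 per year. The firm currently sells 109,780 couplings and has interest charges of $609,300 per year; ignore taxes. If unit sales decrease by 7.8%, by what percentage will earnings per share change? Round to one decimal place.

Total contribution margin = 109,780 × $23.14 = $2,540,309.20.
EBIT = $2,540,309.20 − $983,200 = $1,557,109.20.
After interest of $609,300.00, pre-tax earnings = $947,809.20.
DCL = total CM / (EBIT − I) = $2,540,309.20 / $947,809.20 = 2.6802.
EPS therefore changes by 2.6802 × (-7.8%) = -20.9%.

-20.9%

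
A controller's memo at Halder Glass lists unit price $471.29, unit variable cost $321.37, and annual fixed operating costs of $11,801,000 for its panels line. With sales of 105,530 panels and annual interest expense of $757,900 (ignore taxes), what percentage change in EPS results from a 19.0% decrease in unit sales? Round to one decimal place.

-92.1%

Total contribution margin = 105,530 × $149.92 = $15,821,057.60.
Subtracting fixed costs: EBIT = $15,821,057.60 − $11,801,000 = $4,020,057.60.
Interest = $757,900.00, so EBIT − I = $3,262,157.60.
Degree of combined leverage = contribution ÷ (EBIT − I) = $15,821,057.60 ÷ $3,262,157.60 = 4.8499.
EPS therefore changes by 4.8499 × (-19.0%) = -92.1%.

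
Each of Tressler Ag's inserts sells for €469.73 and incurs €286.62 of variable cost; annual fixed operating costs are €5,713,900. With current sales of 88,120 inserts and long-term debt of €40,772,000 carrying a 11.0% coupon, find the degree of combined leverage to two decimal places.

2.72

At 88,120 units, contribution = 88,120 × €183.11 = €16,135,653.20.
Subtracting fixed costs: EBIT = €16,135,653.20 − €5,713,900 = €10,421,753.20. Interest = €4,484,920.00.
DOL = €16,135,653.20 ÷ €10,421,753.20 = 1.5483; DFL = €10,421,753.20 ÷ €5,936,833.20 = 1.7554.
DCL = DOL × DFL = 1.5483 × 1.7554 = 2.7179.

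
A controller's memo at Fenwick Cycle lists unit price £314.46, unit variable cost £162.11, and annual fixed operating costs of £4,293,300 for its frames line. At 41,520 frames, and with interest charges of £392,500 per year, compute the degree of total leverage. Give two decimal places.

Total contribution margin = 41,520 × £152.35 = £6,325,572.00.
Operating income = contribution − fixed costs = £6,325,572.00 − £4,293,300 = £2,032,272.00. Interest = £392,500.00, so EBIT − I = £1,639,772.00.
Degree of total leverage = total CM / (EBIT − interest) = £6,325,572.00 / £1,639,772.00 = 3.8576.

3.86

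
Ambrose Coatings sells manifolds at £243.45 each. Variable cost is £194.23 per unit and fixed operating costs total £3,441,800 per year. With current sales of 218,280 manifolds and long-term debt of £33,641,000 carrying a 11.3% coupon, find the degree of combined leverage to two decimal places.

3.07

Contribution at this volume is 218,280 × £49.22 = £10,743,741.60.
EBIT = £10,743,741.60 − £3,441,800 = £7,301,941.60. Interest = £3,801,433.00, so EBIT − I = £3,500,508.60.
Degree of total leverage = total CM / (EBIT − interest) = £10,743,741.60 / £3,500,508.60 = 3.0692.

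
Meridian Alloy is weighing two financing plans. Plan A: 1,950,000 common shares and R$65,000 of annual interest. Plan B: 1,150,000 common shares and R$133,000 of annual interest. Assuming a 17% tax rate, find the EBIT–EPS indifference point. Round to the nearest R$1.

At indifference, (EBIT − 65,000)(1 − t)/1,950,000 = (EBIT − 133,000)(1 − t)/1,150,000.
The (1 − t) factor cancels: (EBIT − 65,000) × 1,150,000 = (EBIT − 133,000) × 1,950,000.
EBIT × (1,950,000 − 1,150,000) = 133,000 × 1,950,000 − 65,000 × 1,150,000 = 184,600,000,000, so EBIT = 184,600,000,000 ÷ 800,000 = 230,750.00.

R$230,750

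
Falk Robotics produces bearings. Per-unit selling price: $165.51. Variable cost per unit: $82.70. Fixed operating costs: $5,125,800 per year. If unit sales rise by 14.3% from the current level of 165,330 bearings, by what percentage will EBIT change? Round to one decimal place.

+22.9%

Contribution at this volume is 165,330 × $82.81 = $13,690,977.30.
Operating income = contribution − fixed costs = $13,690,977.30 − $5,125,800 = $8,565,177.30.
So DOL = total CM / EBIT = $13,690,977.30 / $8,565,177.30 = 1.5984.
So EBIT moves 1.5984 × (+14.3%) = +22.9%.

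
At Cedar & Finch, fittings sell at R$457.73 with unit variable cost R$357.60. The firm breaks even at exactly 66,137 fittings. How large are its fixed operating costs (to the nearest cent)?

Contribution margin per unit = R$457.73 − R$357.60 = R$100.13.
Since BE = FC / CM, FC = 66,137 × R$100.13 = R$6,622,297.81.

R$6,622,297.81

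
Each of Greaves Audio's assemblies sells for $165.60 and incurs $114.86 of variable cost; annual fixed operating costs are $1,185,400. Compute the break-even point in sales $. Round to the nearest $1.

$3,868,787

Contribution margin per unit = $165.60 − $114.86 = $50.74, a CM ratio of $50.74 ÷ $165.60 = 0.3064.
Break-even sales = FC ÷ CM ratio = $1,185,400 × $165.60 / $50.74 = $3,868,787.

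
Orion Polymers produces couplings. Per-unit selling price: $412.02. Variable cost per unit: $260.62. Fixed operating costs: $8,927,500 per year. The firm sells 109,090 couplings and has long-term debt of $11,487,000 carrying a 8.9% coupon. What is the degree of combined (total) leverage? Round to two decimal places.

2.52

Contribution at this volume is 109,090 × $151.40 = $16,516,226.00.
EBIT = $16,516,226.00 − $8,927,500 = $7,588,726.00. Interest = $1,022,343.00.
DOL = $16,516,226.00 ÷ $7,588,726.00 = 2.1764; DFL = $7,588,726.00 ÷ $6,566,383.00 = 1.1557.
Combined leverage = 2.1764 × 1.1557 = 2.5153.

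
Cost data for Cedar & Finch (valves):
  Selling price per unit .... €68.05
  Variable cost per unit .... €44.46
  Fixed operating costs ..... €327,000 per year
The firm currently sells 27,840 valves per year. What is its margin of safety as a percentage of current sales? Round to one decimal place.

50.2%

Contribution margin per unit = €68.05 − €44.46 = €23.59. Break-even units = €327,000 ÷ €23.59 = 13,861.81; break-even revenue = 13,861.81 × €68.05 = €943,295.89.
Actual sales revenue = 27,840 × €68.05 = €1,894,512.00.
Margin of safety = (€1,894,512.00 − €943,295.89) ÷ €1,894,512.00 = 50.2%.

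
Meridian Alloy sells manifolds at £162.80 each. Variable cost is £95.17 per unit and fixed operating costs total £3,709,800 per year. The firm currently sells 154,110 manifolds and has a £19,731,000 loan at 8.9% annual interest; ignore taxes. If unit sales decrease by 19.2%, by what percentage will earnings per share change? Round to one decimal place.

Contribution at this volume is 154,110 × £67.63 = £10,422,459.30.
Operating income = contribution − fixed costs = £10,422,459.30 − £3,709,800 = £6,712,659.30.
After interest of £1,756,059.00, pre-tax earnings = £4,956,600.30.
DCL = total CM / (EBIT − I) = £10,422,459.30 / £4,956,600.30 = 2.1027.
EPS therefore changes by 2.1027 × (-19.2%) = -40.4%.

-40.4%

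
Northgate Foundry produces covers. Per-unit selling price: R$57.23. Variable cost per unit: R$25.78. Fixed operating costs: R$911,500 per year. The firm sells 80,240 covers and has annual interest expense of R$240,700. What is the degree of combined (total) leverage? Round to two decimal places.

Total contribution margin = 80,240 × R$31.45 = R$2,523,548.00.
Operating income = contribution − fixed costs = R$2,523,548.00 − R$911,500 = R$1,612,048.00. Interest = R$240,700.00.
DOL = R$2,523,548.00 ÷ R$1,612,048.00 = 1.5654; DFL = R$1,612,048.00 ÷ R$1,371,348.00 = 1.1755.
Combined leverage = 1.5654 × 1.1755 = 1.8401.

1.84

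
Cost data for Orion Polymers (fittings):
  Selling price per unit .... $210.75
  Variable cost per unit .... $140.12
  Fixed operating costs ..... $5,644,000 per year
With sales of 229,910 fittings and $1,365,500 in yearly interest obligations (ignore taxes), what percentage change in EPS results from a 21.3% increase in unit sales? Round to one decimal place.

+37.5%

Contribution at this volume is 229,910 × $70.63 = $16,238,543.30.
Subtracting fixed costs: EBIT = $16,238,543.30 − $5,644,000 = $10,594,543.30.
After interest of $1,365,500.00, pre-tax earnings = $9,229,043.30.
DCL = total CM / (EBIT − I) = $16,238,543.30 / $9,229,043.30 = 1.7595.
%ΔEPS = DCL × %ΔSales = 1.7595 × +21.3% = +37.5%.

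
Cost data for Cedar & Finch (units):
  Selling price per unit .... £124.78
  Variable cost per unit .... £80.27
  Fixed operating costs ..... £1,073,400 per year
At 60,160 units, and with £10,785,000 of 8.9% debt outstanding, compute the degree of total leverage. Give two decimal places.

4.16

Contribution at this volume is 60,160 × £44.51 = £2,677,721.60.
Subtracting fixed costs: EBIT = £2,677,721.60 − £1,073,400 = £1,604,321.60. Interest = £959,865.00.
DOL = £2,677,721.60 ÷ £1,604,321.60 = 1.6691; DFL = £1,604,321.60 ÷ £644,456.60 = 2.4894.
DCL = DOL × DFL = 1.6691 × 2.4894 = 4.1551.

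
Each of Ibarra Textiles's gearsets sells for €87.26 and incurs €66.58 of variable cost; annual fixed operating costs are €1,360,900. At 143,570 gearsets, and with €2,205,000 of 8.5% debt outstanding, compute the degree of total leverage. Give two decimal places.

Total contribution margin = 143,570 × €20.68 = €2,969,027.60.
Operating income = contribution − fixed costs = €2,969,027.60 − €1,360,900 = €1,608,127.60. Interest = €187,425.00.
DOL = €2,969,027.60 ÷ €1,608,127.60 = 1.8463; DFL = €1,608,127.60 ÷ €1,420,702.60 = 1.1319.
DCL = DOL × DFL = 1.8463 × 1.1319 = 2.0898.

2.09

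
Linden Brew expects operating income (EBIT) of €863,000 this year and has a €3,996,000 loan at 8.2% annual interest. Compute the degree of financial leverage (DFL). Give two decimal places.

Interest = €327,672.00.
Degree of financial leverage = EBIT / (EBIT − interest) = €863,000 / €535,328.00 = 1.6121.

1.61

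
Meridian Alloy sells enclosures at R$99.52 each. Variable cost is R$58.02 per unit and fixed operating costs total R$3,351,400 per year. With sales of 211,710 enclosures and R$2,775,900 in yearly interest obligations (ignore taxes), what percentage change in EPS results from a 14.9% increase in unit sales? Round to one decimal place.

Contribution at this volume is 211,710 × R$41.50 = R$8,785,965.00.
EBIT = R$8,785,965.00 − R$3,351,400 = R$5,434,565.00.
Interest = R$2,775,900.00, so EBIT − I = R$2,658,665.00.
DCL = total CM / (EBIT − I) = R$8,785,965.00 / R$2,658,665.00 = 3.3047.
EPS therefore changes by 3.3047 × (+14.9%) = +49.2%.

+49.2%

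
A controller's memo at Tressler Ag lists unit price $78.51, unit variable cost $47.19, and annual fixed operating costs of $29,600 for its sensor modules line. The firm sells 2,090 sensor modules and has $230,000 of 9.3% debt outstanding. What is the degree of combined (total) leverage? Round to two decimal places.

Contribution at this volume is 2,090 × $31.32 = $65,458.80.
EBIT = $65,458.80 − $29,600 = $35,858.80. Interest = $21,390.00.
DOL = $65,458.80 ÷ $35,858.80 = 1.8255; DFL = $35,858.80 ÷ $14,468.80 = 2.4784.
Combined leverage = 1.8255 × 2.4784 = 4.5243.

4.52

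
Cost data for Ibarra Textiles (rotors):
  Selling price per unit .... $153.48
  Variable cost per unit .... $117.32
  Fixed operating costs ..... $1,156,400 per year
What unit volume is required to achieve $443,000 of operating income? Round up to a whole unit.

44,232 rotors

Unit CM = price − variable cost = $153.48 − $117.32 = $36.16.
Required volume = (fixed costs + target profit) ÷ CM = ($1,156,400 + $443,000) ÷ $36.16 = 44,231.19, so 44,232 rotors.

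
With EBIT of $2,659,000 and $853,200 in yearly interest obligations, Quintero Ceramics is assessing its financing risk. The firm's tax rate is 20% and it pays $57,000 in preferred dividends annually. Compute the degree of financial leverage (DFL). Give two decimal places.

1.53

Annual interest charges come to $853,200.00.
Pre-tax preferred-dividend burden = $57,000 ÷ (1 − 0.20) = $71,250.00.
DFL = EBIT ÷ [EBIT − I − D_p/(1−t)] = $2,659,000 ÷ [$2,659,000 − $853,200.00 − $71,250.00] = $2,659,000 ÷ $1,734,550.00 = 1.5330.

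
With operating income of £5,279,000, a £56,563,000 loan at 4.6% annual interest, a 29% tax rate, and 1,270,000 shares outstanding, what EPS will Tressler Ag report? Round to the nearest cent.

Pre-tax income = £5,279,000 − £2,601,898.00 = £2,677,102.00.
After tax at 29%: net income = £2,677,102.00 × 0.71 = £1,900,742.42.
Per share: £1,900,742.42 / 1,270,000 shares = £1.50.

£1.50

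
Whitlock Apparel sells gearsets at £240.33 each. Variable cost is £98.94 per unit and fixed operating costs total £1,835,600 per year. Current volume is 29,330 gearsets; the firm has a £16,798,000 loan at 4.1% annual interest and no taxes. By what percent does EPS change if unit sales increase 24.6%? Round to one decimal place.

+62.9%

Total contribution margin = 29,330 × £141.39 = £4,146,968.70.
EBIT = £4,146,968.70 − £1,835,600 = £2,311,368.70.
Interest = £688,718.00, so EBIT − I = £1,622,650.70.
DCL = total CM / (EBIT − I) = £4,146,968.70 / £1,622,650.70 = 2.5557.
EPS therefore changes by 2.5557 × (+24.6%) = +62.9%.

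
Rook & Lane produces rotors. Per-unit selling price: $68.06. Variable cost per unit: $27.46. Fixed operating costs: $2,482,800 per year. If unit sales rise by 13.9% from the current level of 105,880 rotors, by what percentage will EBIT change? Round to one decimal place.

+32.9%

Contribution at this volume is 105,880 × $40.60 = $4,298,728.00.
EBIT = $4,298,728.00 − $2,482,800 = $1,815,928.00.
Degree of operating leverage = $4,298,728.00 / $1,815,928.00 = 2.3672.
Operating income changes by 2.3672 × +13.9% = +32.9%.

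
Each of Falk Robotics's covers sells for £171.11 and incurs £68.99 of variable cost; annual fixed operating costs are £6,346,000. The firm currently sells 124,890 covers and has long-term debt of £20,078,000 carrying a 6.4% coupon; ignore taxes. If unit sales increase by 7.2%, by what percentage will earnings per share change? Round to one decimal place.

At 124,890 units, contribution = 124,890 × £102.12 = £12,753,766.80.
Operating income = contribution − fixed costs = £12,753,766.80 − £6,346,000 = £6,407,766.80.
Interest = £1,284,992.00, so EBIT − I = £5,122,774.80.
DCL = total CM / (EBIT − I) = £12,753,766.80 / £5,122,774.80 = 2.4896.
EPS therefore changes by 2.4896 × (+7.2%) = +17.9%.

+17.9%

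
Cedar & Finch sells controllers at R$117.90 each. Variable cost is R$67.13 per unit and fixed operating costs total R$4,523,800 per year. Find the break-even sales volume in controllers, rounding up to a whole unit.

Contribution margin per unit = R$117.90 − R$67.13 = R$50.77.
Break-even volume = fixed costs ÷ CM per unit = R$4,523,800 ÷ R$50.77 = 89,103.80, so 89,104 controllers.

89,104 controllers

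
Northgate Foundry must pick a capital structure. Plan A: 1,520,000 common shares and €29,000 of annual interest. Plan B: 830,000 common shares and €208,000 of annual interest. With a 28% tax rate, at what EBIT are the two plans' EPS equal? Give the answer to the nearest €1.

At indifference, (EBIT − 29,000)(1 − t)/1,520,000 = (EBIT − 208,000)(1 − t)/830,000.
Cancelling (1 − t) and cross-multiplying: 830,000·(EBIT − 29,000) = 1,520,000·(EBIT − 208,000).
EBIT × (1,520,000 − 830,000) = 208,000 × 1,520,000 − 29,000 × 830,000 = 292,090,000,000, so EBIT = 292,090,000,000 ÷ 690,000 = 423,318.84.

€423,319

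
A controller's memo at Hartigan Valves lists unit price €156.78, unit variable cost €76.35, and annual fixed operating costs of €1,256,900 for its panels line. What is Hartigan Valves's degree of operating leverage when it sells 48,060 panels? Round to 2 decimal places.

1.48

Contribution at this volume is 48,060 × €80.43 = €3,865,465.80.
Subtracting fixed costs: EBIT = €3,865,465.80 − €1,256,900 = €2,608,565.80.
DOL = contribution ÷ EBIT = €3,865,465.80 ÷ €2,608,565.80 = 1.4818.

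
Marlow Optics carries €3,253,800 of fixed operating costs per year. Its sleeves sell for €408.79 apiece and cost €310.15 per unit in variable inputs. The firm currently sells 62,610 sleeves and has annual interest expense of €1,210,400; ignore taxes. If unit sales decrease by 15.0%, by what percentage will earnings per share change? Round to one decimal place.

-54.1%

Contribution at this volume is 62,610 × €98.64 = €6,175,850.40.
Subtracting fixed costs: EBIT = €6,175,850.40 − €3,253,800 = €2,922,050.40.
Interest = €1,210,400.00, so EBIT − I = €1,711,650.40.
Degree of combined leverage = contribution ÷ (EBIT − I) = €6,175,850.40 ÷ €1,711,650.40 = 3.6081.
%ΔEPS = DCL × %ΔSales = 3.6081 × -15.0% = -54.1%.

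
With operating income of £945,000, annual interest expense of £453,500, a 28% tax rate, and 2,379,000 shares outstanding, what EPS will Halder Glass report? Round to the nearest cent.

£0.15

Pre-tax income = £945,000 − £453,500.00 = £491,500.00.
After tax at 28%: net income = £491,500.00 × 0.72 = £353,880.00.
EPS = £353,880.00 ÷ 2,379,000 = £0.15.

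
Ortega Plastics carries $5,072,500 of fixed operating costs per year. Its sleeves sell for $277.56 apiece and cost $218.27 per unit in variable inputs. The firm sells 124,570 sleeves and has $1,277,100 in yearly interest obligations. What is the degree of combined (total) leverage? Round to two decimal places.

7.13

Total contribution margin = 124,570 × $59.29 = $7,385,755.30.
Subtracting fixed costs: EBIT = $7,385,755.30 − $5,072,500 = $2,313,255.30. Interest = $1,277,100.00, so EBIT − I = $1,036,155.30.
DCL = contribution ÷ (EBIT − I) = $7,385,755.30 ÷ $1,036,155.30 = 7.1280.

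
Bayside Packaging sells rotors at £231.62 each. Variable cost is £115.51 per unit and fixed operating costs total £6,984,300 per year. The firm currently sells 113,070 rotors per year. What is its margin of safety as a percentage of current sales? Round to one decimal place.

46.8%

Contribution margin per unit = £231.62 − £115.51 = £116.11. Break-even units = £6,984,300 ÷ £116.11 = 60,152.44; break-even revenue = 60,152.44 × £231.62 = £13,932,508.54.
Actual sales revenue = 113,070 × £231.62 = £26,189,273.40.
Margin of safety = (£26,189,273.40 − £13,932,508.54) ÷ £26,189,273.40 = 46.8%.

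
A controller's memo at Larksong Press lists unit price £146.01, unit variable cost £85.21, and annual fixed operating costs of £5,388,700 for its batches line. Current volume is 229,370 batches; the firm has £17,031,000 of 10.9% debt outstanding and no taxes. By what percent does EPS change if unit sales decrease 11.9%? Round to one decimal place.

At 229,370 units, contribution = 229,370 × £60.80 = £13,945,696.00.
Operating income = contribution − fixed costs = £13,945,696.00 − £5,388,700 = £8,556,996.00.
Interest = £1,856,379.00, so EBIT − I = £6,700,617.00.
DCL = total CM / (EBIT − I) = £13,945,696.00 / £6,700,617.00 = 2.0813.
%ΔEPS = DCL × %ΔSales = 2.0813 × -11.9% = -24.8%.

-24.8%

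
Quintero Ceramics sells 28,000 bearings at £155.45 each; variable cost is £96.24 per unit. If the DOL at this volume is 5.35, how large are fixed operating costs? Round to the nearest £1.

£1,347,996

Contribution at this volume is 28,000 × £59.21 = £1,657,880.00.
Since DOL = CM ÷ EBIT, EBIT = £1,657,880.00 ÷ 5.35 = £309,884.11.
Fixed costs = CM − EBIT = £1,657,880.00 − £309,884.11 = £1,347,996.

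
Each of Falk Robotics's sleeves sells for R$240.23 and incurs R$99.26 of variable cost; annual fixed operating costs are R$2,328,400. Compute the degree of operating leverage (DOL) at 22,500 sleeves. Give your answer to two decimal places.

Contribution at this volume is 22,500 × R$140.97 = R$3,171,825.00.
Operating income = contribution − fixed costs = R$3,171,825.00 − R$2,328,400 = R$843,425.00.
Degree of operating leverage = R$3,171,825.00 / R$843,425.00 = 3.7606.

3.76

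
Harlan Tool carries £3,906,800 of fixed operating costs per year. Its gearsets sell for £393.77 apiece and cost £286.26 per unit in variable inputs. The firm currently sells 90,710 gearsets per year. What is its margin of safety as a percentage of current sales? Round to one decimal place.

59.9%

Each unit contributes £393.77 − £286.26 = £107.51. Break-even units = £3,906,800 ÷ £107.51 = 36,338.95; break-even revenue = 36,338.95 × £393.77 = £14,309,186.46.
Current sales = 90,710 × £393.77 = £35,718,876.70.
Margin of safety = (£35,718,876.70 − £14,309,186.46) ÷ £35,718,876.70 = 59.9%.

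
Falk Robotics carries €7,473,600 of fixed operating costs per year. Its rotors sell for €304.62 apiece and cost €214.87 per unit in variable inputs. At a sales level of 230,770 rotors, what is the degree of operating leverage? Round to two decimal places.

At 230,770 units, contribution = 230,770 × €89.75 = €20,711,607.50.
Subtracting fixed costs: EBIT = €20,711,607.50 − €7,473,600 = €13,238,007.50.
DOL = contribution ÷ EBIT = €20,711,607.50 ÷ €13,238,007.50 = 1.5646.

1.56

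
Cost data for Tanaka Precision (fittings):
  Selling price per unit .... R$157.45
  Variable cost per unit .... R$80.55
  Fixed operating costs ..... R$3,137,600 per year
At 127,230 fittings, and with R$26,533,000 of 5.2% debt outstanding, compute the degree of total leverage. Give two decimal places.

1.86

Total contribution margin = 127,230 × R$76.90 = R$9,783,987.00.
Operating income = contribution − fixed costs = R$9,783,987.00 − R$3,137,600 = R$6,646,387.00. Interest = R$1,379,716.00.
DOL = R$9,783,987.00 ÷ R$6,646,387.00 = 1.4721; DFL = R$6,646,387.00 ÷ R$5,266,671.00 = 1.2620.
DCL = DOL × DFL = 1.4721 × 1.2620 = 1.8578.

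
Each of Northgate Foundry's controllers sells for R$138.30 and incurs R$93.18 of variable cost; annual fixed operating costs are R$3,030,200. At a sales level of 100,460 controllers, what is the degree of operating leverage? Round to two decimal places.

Contribution at this volume is 100,460 × R$45.12 = R$4,532,755.20.
EBIT = R$4,532,755.20 − R$3,030,200 = R$1,502,555.20.
So DOL = total CM / EBIT = R$4,532,755.20 / R$1,502,555.20 = 3.0167.

3.02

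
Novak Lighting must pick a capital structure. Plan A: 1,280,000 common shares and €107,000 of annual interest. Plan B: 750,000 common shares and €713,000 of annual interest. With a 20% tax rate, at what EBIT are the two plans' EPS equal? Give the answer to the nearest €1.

€1,570,547

Set EPS_A = EPS_B: (EBIT − €107,000)(1 − 0.20) ÷ 1,280,000 = (EBIT − €713,000)(1 − 0.20) ÷ 750,000.
Cancelling (1 − t) and cross-multiplying: 750,000·(EBIT − 107,000) = 1,280,000·(EBIT − 713,000).
Solving, EBIT = (713,000·1,280,000 − 107,000·750,000) / (1,280,000 − 750,000) = 832,390,000,000 / 530,000 = 1,570,547.17.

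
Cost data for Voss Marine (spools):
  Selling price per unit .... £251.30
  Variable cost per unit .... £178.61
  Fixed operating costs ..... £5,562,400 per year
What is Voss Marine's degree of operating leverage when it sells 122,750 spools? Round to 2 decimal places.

Total contribution margin = 122,750 × £72.69 = £8,922,697.50.
EBIT = £8,922,697.50 − £5,562,400 = £3,360,297.50.
DOL = contribution ÷ EBIT = £8,922,697.50 ÷ £3,360,297.50 = 2.6553.

2.66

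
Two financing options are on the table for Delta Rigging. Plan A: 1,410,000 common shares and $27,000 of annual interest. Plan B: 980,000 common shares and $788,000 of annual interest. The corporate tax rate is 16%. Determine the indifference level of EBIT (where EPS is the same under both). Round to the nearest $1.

$2,522,372

Set EPS_A = EPS_B: (EBIT − $27,000)(1 − 0.16) ÷ 1,410,000 = (EBIT − $788,000)(1 − 0.16) ÷ 980,000.
Cancelling (1 − t) and cross-multiplying: 980,000·(EBIT − 27,000) = 1,410,000·(EBIT − 788,000).
EBIT × (1,410,000 − 980,000) = 788,000 × 1,410,000 − 27,000 × 980,000 = 1,084,620,000,000, so EBIT = 1,084,620,000,000 ÷ 430,000 = 2,522,372.09.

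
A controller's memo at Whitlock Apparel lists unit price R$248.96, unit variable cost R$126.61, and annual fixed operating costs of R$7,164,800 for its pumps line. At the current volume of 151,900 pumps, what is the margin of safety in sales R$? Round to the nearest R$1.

Contribution margin per unit = R$248.96 − R$126.61 = R$122.35. Break-even units = R$7,164,800 ÷ R$122.35 = 58,559.87; break-even revenue = 58,559.87 × R$248.96 = R$14,579,065.04.
Actual sales revenue = 151,900 × R$248.96 = R$37,817,024.00.
Margin of safety = R$37,817,024.00 − R$14,579,065.04 = R$23,237,959.

R$23,237,959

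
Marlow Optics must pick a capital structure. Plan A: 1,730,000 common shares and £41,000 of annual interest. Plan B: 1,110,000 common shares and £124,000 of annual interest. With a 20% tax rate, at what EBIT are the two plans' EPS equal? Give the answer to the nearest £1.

£272,597

Set EPS_A = EPS_B: (EBIT − £41,000)(1 − 0.20) ÷ 1,730,000 = (EBIT − £124,000)(1 − 0.20) ÷ 1,110,000.
Cancelling (1 − t) and cross-multiplying: 1,110,000·(EBIT − 41,000) = 1,730,000·(EBIT − 124,000).
EBIT × (1,730,000 − 1,110,000) = 124,000 × 1,730,000 − 41,000 × 1,110,000 = 169,010,000,000, so EBIT = 169,010,000,000 ÷ 620,000 = 272,596.77.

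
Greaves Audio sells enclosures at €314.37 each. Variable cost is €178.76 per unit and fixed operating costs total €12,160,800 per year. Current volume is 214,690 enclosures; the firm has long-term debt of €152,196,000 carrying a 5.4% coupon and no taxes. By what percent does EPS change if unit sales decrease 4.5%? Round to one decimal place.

-15.0%

At 214,690 units, contribution = 214,690 × €135.61 = €29,114,110.90.
Operating income = contribution − fixed costs = €29,114,110.90 − €12,160,800 = €16,953,310.90.
Interest = €8,218,584.00, so EBIT − I = €8,734,726.90.
Degree of combined leverage = contribution ÷ (EBIT − I) = €29,114,110.90 ÷ €8,734,726.90 = 3.3331.
%ΔEPS = DCL × %ΔSales = 3.3331 × -4.5% = -15.0%.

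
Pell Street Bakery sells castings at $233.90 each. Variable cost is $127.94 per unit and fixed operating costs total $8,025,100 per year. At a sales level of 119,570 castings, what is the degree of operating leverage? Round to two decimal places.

Total contribution margin = 119,570 × $105.96 = $12,669,637.20.
Operating income = contribution − fixed costs = $12,669,637.20 − $8,025,100 = $4,644,537.20.
So DOL = total CM / EBIT = $12,669,637.20 / $4,644,537.20 = 2.7279.

2.73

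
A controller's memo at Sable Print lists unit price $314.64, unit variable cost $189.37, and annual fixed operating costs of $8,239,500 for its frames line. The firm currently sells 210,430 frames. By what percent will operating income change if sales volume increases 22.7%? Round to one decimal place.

Contribution at this volume is 210,430 × $125.27 = $26,360,566.10.
Operating income = contribution − fixed costs = $26,360,566.10 − $8,239,500 = $18,121,066.10.
DOL = contribution ÷ EBIT = $26,360,566.10 ÷ $18,121,066.10 = 1.4547.
So EBIT moves 1.4547 × (+22.7%) = +33.0%.

+33.0%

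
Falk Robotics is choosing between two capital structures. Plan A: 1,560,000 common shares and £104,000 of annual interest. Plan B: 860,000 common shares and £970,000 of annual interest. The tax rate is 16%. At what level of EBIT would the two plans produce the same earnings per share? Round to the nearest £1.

Set EPS_A = EPS_B: (EBIT − £104,000)(1 − 0.16) ÷ 1,560,000 = (EBIT − £970,000)(1 − 0.16) ÷ 860,000.
Cancelling (1 − t) and cross-multiplying: 860,000·(EBIT − 104,000) = 1,560,000·(EBIT − 970,000).
Solving, EBIT = (970,000·1,560,000 − 104,000·860,000) / (1,560,000 − 860,000) = 1,423,760,000,000 / 700,000 = 2,033,942.86.

£2,033,943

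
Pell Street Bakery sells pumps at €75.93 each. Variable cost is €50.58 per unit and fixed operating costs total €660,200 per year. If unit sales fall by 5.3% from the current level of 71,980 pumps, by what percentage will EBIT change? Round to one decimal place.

At 71,980 units, contribution = 71,980 × €25.35 = €1,824,693.00.
Operating income = contribution − fixed costs = €1,824,693.00 − €660,200 = €1,164,493.00.
So DOL = total CM / EBIT = €1,824,693.00 / €1,164,493.00 = 1.5669.
Operating income changes by 1.5669 × -5.3% = -8.3%.

-8.3%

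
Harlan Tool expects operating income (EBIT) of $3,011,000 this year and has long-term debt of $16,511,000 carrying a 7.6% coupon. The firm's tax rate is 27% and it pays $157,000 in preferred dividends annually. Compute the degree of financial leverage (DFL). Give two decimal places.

Interest = $1,254,836.00.
Preferred dividends grossed up pre-tax: $157,000 / (1 − 0.27) = $215,068.49.
DFL = EBIT ÷ [EBIT − I − D_p/(1−t)] = $3,011,000 ÷ [$3,011,000 − $1,254,836.00 − $215,068.49] = $3,011,000 ÷ $1,541,095.51 = 1.9538.

1.95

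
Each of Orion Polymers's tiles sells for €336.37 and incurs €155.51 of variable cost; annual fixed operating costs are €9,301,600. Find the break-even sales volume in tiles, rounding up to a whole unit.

51,430 tiles

Each unit contributes €336.37 − €155.51 = €180.86.
Units to break even: €9,301,600 ÷ €180.86 = 51,429.84, rounded up to 51,430.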